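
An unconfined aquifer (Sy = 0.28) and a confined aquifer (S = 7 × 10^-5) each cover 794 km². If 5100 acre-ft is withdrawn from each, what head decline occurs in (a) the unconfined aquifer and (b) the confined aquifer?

A = 794 km² = 7.94 × 10^8 m²
ΔV = 5100 acre-ft = 6.291 × 10^6 m³
Unconfined: Δh_u = ΔV/(Sy·A) = 6.291 × 10^6/(0.28 × 7.94 × 10^8) = 0.0283 m
Confined: Δh_c = ΔV/(S·A) = 6.291 × 10^6/(7 × 10^-5 × 7.94 × 10^8) = 113.2 m

Δh_u ≈ 0.0283 m; Δh_c ≈ 113 m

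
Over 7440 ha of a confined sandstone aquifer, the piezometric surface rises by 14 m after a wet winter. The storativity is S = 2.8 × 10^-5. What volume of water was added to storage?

ΔV ≈ 29200 m³

A = 7440 ha = 7.44 × 10^7 m²
ΔV = S × A × Δh = 2.8 × 10^-5 × 7.44 × 10^7 m² × 14 m = 29160 m³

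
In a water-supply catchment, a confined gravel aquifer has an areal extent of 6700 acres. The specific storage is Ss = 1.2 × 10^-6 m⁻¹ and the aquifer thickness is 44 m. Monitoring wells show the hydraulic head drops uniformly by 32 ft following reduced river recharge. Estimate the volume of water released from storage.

S = Ss × b = 1.2 × 10^-6 m⁻¹ × 44 m = 5.28 × 10^-5
A = 6700 acres = 2.711 × 10^7 m²
Δh = 32 ft = 9.754 m
ΔV = S × A × Δh = 5.28 × 10^-5 × 2.711 × 10^7 m² × 9.754 m = 13960 m³

ΔV ≈ 14000 m³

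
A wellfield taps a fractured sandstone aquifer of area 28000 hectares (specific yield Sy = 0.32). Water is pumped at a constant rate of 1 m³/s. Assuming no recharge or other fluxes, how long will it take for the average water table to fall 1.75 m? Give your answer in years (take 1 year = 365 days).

A = 28000 hectares = 2.8 × 10^8 m²
ΔV = Sy × A × Δh = 0.32 × 2.8 × 10^8 × 1.75 = 1.568 × 10^8 m³
Q = 1 m³/s = 86400 m³/d
t = ΔV / Q = 1.568 × 10^8 m³ / 86400 m³/d = 1815 d
t = 1815 d ≈ 4.972 years

t ≈ 4.97 years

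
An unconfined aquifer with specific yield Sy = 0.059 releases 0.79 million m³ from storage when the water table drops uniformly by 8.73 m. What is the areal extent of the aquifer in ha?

A ≈ 153 ha

ΔV = 0.79 million m³ = 7.9 × 10^5 m³
A = ΔV / (Sy × Δh) = 7.9 × 10^5 / (0.059 × 8.73) = 1.534 × 10^6 m²
A = 1.534 × 10^6 m² = 153.4 ha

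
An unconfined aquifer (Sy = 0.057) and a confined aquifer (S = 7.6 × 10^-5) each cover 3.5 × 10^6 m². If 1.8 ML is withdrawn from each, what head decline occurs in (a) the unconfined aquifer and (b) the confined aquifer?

ΔV = 1.8 ML = 1800 m³
Unconfined: Δh_u = ΔV/(Sy·A) = 1800/(0.057 × 3.5 × 10^6) = 0.009023 m
Confined: Δh_c = ΔV/(S·A) = 1800/(7.6 × 10^-5 × 3.5 × 10^6) = 6.767 m

Δh_u ≈ 0.00902 m; Δh_c ≈ 6.77 m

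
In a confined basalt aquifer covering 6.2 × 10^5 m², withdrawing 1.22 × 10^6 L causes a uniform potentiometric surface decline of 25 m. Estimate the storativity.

ΔV = 1.22 × 10^6 L = 1220 m³
S = ΔV / (A × Δh) = 1220 m³ / (6.2 × 10^5 m² × 25 m) = 7.871 × 10^-5

S ≈ 7.9 × 10^-5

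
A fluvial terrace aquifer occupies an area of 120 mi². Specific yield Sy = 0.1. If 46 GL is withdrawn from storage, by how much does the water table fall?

Δh ≈ 1.48 m

A = 120 mi² = 3.108 × 10^8 m²
ΔV = 46 GL = 4.6 × 10^7 m³
Δh = ΔV / (Sy × A) = 4.6 × 10^7 m³ / (0.1 × 3.108 × 10^8 m²) = 1.48 m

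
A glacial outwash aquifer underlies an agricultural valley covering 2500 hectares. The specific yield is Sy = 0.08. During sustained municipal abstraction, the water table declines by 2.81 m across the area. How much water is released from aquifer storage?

A = 2500 hectares = 2.5 × 10^7 m²
ΔV = Sy × A × Δh = 0.08 × 2.5 × 10^7 m² × 2.81 m = 5.62 × 10^6 m³

ΔV ≈ 5.62 × 10^6 m³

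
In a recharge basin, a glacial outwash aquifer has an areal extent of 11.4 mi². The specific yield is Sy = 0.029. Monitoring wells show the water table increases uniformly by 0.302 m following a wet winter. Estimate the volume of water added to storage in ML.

A = 11.4 mi² = 2.953 × 10^7 m²
ΔV = Sy × A × Δh = 0.029 × 2.953 × 10^7 m² × 0.302 m = 2.586 × 10^5 m³
ΔV = 2.586 × 10^5 m³ = 258.6 ML

ΔV ≈ 259 ML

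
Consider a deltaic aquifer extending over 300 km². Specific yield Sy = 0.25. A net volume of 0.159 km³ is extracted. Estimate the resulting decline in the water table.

A = 300 km² = 3 × 10^8 m²
ΔV = 0.159 km³ = 1.59 × 10^8 m³
Δh = ΔV / (Sy × A) = 1.59 × 10^8 m³ / (0.25 × 3 × 10^8 m²) = 2.12 m

Δh ≈ 2.12 m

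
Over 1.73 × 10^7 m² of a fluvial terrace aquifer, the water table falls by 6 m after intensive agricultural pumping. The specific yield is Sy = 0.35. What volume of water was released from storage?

ΔV ≈ 3.63 × 10^7 m³

ΔV = Sy × A × Δh = 0.35 × 1.73 × 10^7 m² × 6 m = 3.633 × 10^7 m³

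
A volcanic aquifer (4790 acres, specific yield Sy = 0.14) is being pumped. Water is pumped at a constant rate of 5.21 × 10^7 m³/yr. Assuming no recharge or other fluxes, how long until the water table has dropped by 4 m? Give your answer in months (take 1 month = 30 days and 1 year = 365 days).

t ≈ 2.53 months

A = 4790 acres = 1.938 × 10^7 m²
ΔV = Sy × A × Δh = 0.14 × 1.938 × 10^7 × 4 = 1.086 × 10^7 m³
Q = 5.21 × 10^7 m³/yr = 1.427 × 10^5 m³/d
t = ΔV / Q = 1.086 × 10^7 m³ / 1.427 × 10^5 m³/d = 76.05 d
t = 76.05 d ≈ 2.535 months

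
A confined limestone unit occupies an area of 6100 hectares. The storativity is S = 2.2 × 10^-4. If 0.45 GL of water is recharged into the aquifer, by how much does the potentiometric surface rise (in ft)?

Δh ≈ 110 ft

A = 6100 hectares = 6.1 × 10^7 m²
ΔV = 0.45 GL = 4.5 × 10^5 m³
Δh = ΔV / (S × A) = 4.5 × 10^5 m³ / (2.2 × 10^-4 × 6.1 × 10^7 m²) = 33.53 m
Δh = 33.53 m = 110 ft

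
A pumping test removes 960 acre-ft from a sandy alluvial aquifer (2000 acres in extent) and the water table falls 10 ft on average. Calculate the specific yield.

Sy ≈ 0.048

A = 2000 acres = 8.094 × 10^6 m²
Δh = 10 ft = 3.048 m
ΔV = 960 acre-ft = 1.184 × 10^6 m³
Sy = ΔV / (A × Δh) = 1.184 × 10^6 m³ / (8.094 × 10^6 m² × 3.048 m) = 0.048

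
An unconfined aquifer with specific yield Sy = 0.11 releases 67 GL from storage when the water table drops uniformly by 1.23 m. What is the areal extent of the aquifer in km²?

A ≈ 495 km²

ΔV = 67 GL = 6.7 × 10^7 m³
A = ΔV / (Sy × Δh) = 6.7 × 10^7 / (0.11 × 1.23) = 4.952 × 10^8 m²
A = 4.952 × 10^8 m² = 495.2 km²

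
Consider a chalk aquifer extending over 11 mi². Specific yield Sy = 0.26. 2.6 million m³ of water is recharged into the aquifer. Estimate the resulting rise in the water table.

Δh ≈ 0.351 m

A = 11 mi² = 2.849 × 10^7 m²
ΔV = 2.6 million m³ = 2.6 × 10^6 m³
Δh = ΔV / (Sy × A) = 2.6 × 10^6 m³ / (0.26 × 2.849 × 10^7 m²) = 0.351 m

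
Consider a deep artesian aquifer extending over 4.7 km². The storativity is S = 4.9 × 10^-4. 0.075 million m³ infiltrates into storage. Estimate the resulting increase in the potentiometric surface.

A = 4.7 km² = 4.7 × 10^6 m²
ΔV = 0.075 million m³ = 75000 m³
Δh = ΔV / (S × A) = 75000 m³ / (4.9 × 10^-4 × 4.7 × 10^6 m²) = 32.57 m

Δh ≈ 32.6 m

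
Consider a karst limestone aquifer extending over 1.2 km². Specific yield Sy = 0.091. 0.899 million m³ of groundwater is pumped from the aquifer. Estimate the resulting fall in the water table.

A = 1.2 km² = 1.2 × 10^6 m²
ΔV = 0.899 million m³ = 8.99 × 10^5 m³
Δh = ΔV / (Sy × A) = 8.99 × 10^5 m³ / (0.091 × 1.2 × 10^6 m²) = 8.233 m

Δh ≈ 8.23 m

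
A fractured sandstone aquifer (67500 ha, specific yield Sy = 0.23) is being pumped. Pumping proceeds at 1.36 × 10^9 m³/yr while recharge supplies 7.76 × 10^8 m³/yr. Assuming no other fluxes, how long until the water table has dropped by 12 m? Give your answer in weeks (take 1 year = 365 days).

A = 67500 ha = 6.75 × 10^8 m²
ΔV = Sy × A × Δh = 0.23 × 6.75 × 10^8 × 12 = 1.863 × 10^9 m³
Net withdrawal = 1.36 × 10^9 − 7.76 × 10^8 = 5.84 × 10^8 m³/yr = 1.6 × 10^6 m³/d
t = ΔV / Q = 1.863 × 10^9 m³ / 1.6 × 10^6 m³/d = 1164 d
t = 1164 d ≈ 166.3 weeks

t ≈ 166 weeks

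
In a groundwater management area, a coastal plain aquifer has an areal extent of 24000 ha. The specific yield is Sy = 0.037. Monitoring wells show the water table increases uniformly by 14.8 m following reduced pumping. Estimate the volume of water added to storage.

ΔV ≈ 1.31 × 10^8 m³

A = 24000 ha = 2.4 × 10^8 m²
ΔV = Sy × A × Δh = 0.037 × 2.4 × 10^8 m² × 14.8 m = 1.314 × 10^8 m³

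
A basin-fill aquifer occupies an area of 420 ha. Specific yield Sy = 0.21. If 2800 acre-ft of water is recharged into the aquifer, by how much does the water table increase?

A = 420 ha = 4.2 × 10^6 m²
ΔV = 2800 acre-ft = 3.454 × 10^6 m³
Δh = ΔV / (Sy × A) = 3.454 × 10^6 m³ / (0.21 × 4.2 × 10^6 m²) = 3.916 m

Δh ≈ 3.92 m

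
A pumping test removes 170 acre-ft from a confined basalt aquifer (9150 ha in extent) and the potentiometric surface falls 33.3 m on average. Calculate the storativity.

S ≈ 6.9 × 10^-5

A = 9150 ha = 9.15 × 10^7 m²
ΔV = 170 acre-ft = 2.097 × 10^5 m³
S = ΔV / (A × Δh) = 2.097 × 10^5 m³ / (9.15 × 10^7 m² × 33.3 m) = 6.882 × 10^-5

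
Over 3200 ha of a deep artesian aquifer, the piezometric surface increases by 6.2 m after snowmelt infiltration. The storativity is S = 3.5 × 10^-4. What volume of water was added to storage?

A = 3200 ha = 3.2 × 10^7 m²
ΔV = S × A × Δh = 3.5 × 10^-4 × 3.2 × 10^7 m² × 6.2 m = 69440 m³

ΔV ≈ 69400 m³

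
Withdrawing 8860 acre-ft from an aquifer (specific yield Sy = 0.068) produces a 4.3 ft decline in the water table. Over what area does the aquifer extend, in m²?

A ≈ 1.23 × 10^8 m²

Δh = 4.3 ft = 1.311 m
ΔV = 8860 acre-ft = 1.093 × 10^7 m³
A = ΔV / (Sy × Δh) = 1.093 × 10^7 / (0.068 × 1.311) = 1.226 × 10^8 m²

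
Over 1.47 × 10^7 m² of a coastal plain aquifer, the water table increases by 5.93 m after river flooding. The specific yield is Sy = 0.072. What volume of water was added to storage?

ΔV = Sy × A × Δh = 0.072 × 1.47 × 10^7 m² × 5.93 m = 6.276 × 10^6 m³

ΔV ≈ 6.28 × 10^6 m³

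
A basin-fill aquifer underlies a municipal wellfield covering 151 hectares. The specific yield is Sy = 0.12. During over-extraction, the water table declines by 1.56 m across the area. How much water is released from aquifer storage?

ΔV ≈ 2.83 × 10^5 m³

A = 151 hectares = 1.51 × 10^6 m²
ΔV = Sy × A × Δh = 0.12 × 1.51 × 10^6 m² × 1.56 m = 2.827 × 10^5 m³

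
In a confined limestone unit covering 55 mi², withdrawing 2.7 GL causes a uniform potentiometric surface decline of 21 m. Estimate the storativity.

S ≈ 9 × 10^-4

A = 55 mi² = 1.424 × 10^8 m²
ΔV = 2.7 GL = 2.7 × 10^6 m³
S = ΔV / (A × Δh) = 2.7 × 10^6 m³ / (1.424 × 10^8 m² × 21 m) = 9.026 × 10^-4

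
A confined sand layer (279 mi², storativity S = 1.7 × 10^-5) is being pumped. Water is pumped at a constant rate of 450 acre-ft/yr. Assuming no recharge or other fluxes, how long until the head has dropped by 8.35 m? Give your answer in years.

t ≈ 0.185 years

A = 279 mi² = 7.226 × 10^8 m²
ΔV = S × A × Δh = 1.7 × 10^-5 × 7.226 × 10^8 × 8.35 = 1.026 × 10^5 m³
Q = 450 acre-ft/yr = 1521 m³/d
t = ΔV / Q = 1.026 × 10^5 m³ / 1521 m³/d = 67.45 d
t = 67.45 d ≈ 0.1848 years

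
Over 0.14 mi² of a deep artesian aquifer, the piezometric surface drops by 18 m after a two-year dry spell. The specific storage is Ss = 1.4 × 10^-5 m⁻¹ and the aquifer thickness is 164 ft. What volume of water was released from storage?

ΔV ≈ 4570 m³

b = 164 ft = 49.99 m
S = Ss × b = 1.4 × 10^-5 m⁻¹ × 49.99 m = 6.998 × 10^-4
A = 0.14 mi² = 3.626 × 10^5 m²
ΔV = S × A × Δh = 6.998 × 10^-4 × 3.626 × 10^5 m² × 18 m = 4568 m³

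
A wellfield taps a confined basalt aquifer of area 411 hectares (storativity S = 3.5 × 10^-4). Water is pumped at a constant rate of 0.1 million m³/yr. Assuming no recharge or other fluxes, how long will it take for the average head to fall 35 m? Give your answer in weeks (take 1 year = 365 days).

A = 411 hectares = 4.11 × 10^6 m²
ΔV = S × A × Δh = 3.5 × 10^-4 × 4.11 × 10^6 × 35 = 50350 m³
Q = 0.1 million m³/yr = 274 m³/d
t = ΔV / Q = 50350 m³ / 274 m³/d = 183.8 d
t = 183.8 d ≈ 26.25 weeks

t ≈ 26.3 weeks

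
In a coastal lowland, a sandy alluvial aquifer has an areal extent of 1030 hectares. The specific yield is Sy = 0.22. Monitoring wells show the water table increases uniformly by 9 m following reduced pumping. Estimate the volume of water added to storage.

ΔV ≈ 2.04 × 10^7 m³

A = 1030 hectares = 1.03 × 10^7 m²
ΔV = Sy × A × Δh = 0.22 × 1.03 × 10^7 m² × 9 m = 2.039 × 10^7 m³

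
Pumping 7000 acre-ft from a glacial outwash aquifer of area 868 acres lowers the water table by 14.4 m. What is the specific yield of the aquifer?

Sy ≈ 0.17

A = 868 acres = 3.513 × 10^6 m²
ΔV = 7000 acre-ft = 8.634 × 10^6 m³
Sy = ΔV / (A × Δh) = 8.634 × 10^6 m³ / (3.513 × 10^6 m² × 14.4 m) = 0.1707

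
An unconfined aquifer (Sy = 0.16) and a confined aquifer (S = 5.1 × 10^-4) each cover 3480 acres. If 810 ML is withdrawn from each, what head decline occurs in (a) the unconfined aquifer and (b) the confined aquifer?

Δh_u ≈ 0.359 m; Δh_c ≈ 113 m

A = 3480 acres = 1.408 × 10^7 m²
ΔV = 810 ML = 8.1 × 10^5 m³
Unconfined: Δh_u = ΔV/(Sy·A) = 8.1 × 10^5/(0.16 × 1.408 × 10^7) = 0.3595 m
Confined: Δh_c = ΔV/(S·A) = 8.1 × 10^5/(5.1 × 10^-4 × 1.408 × 10^7) = 112.8 m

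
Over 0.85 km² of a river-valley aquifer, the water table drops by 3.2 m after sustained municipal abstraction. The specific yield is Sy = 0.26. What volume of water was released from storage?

A = 0.85 km² = 8.5 × 10^5 m²
ΔV = Sy × A × Δh = 0.26 × 8.5 × 10^5 m² × 3.2 m = 7.072 × 10^5 m³

ΔV ≈ 7.07 × 10^5 m³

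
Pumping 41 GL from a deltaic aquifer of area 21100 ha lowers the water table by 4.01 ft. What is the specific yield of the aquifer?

Sy ≈ 0.16

A = 21100 ha = 2.11 × 10^8 m²
Δh = 4.01 ft = 1.222 m
ΔV = 41 GL = 4.1 × 10^7 m³
Sy = ΔV / (A × Δh) = 4.1 × 10^7 m³ / (2.11 × 10^8 m² × 1.222 m) = 0.159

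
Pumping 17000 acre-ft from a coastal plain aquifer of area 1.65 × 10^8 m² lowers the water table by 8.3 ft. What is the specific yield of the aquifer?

Sy ≈ 0.05

Δh = 8.3 ft = 2.53 m
ΔV = 17000 acre-ft = 2.097 × 10^7 m³
Sy = ΔV / (A × Δh) = 2.097 × 10^7 m³ / (1.65 × 10^8 m² × 2.53 m) = 0.05023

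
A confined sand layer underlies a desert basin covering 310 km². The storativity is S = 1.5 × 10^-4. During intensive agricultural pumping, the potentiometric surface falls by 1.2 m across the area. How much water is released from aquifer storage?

ΔV ≈ 55800 m³

A = 310 km² = 3.1 × 10^8 m²
ΔV = S × A × Δh = 1.5 × 10^-4 × 3.1 × 10^8 m² × 1.2 m = 55800 m³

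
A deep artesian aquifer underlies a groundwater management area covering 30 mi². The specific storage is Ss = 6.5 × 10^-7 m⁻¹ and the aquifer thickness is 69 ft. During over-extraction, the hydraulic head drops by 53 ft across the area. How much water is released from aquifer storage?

ΔV ≈ 17200 m³

b = 69 ft = 21.03 m
S = Ss × b = 6.5 × 10^-7 m⁻¹ × 21.03 m = 1.367 × 10^-5
A = 30 mi² = 7.77 × 10^7 m²
Δh = 53 ft = 16.15 m
ΔV = S × A × Δh = 1.367 × 10^-5 × 7.77 × 10^7 m² × 16.15 m = 17160 m³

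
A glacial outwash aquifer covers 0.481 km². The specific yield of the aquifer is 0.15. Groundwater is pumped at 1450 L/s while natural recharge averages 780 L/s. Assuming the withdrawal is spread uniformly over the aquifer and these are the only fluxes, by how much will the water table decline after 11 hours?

A = 0.481 km² = 4.81 × 10^5 m²
Net abstraction = 1450 − 780 = 670 L/s
Q_net = 670 L/s = 57890 m³/d
t = 11 hours = 0.4583 d
ΔV = Q × t = 57890 m³/d × 0.4583 d = 26530 m³
Δh = ΔV / (Sy × A) = 26530 / (0.15 × 4.81 × 10^5) = 0.3677 m

Δh ≈ 0.368 m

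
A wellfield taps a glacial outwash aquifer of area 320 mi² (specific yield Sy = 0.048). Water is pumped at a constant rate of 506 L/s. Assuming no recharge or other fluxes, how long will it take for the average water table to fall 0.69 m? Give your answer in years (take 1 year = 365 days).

A = 320 mi² = 8.288 × 10^8 m²
ΔV = Sy × A × Δh = 0.048 × 8.288 × 10^8 × 0.69 = 2.745 × 10^7 m³
Q = 506 L/s = 43720 m³/d
t = ΔV / Q = 2.745 × 10^7 m³ / 43720 m³/d = 627.9 d
t = 627.9 d ≈ 1.72 years

t ≈ 1.72 years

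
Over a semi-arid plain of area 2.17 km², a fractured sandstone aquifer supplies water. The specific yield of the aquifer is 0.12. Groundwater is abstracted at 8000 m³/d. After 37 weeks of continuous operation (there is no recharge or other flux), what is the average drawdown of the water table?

A = 2.17 km² = 2.17 × 10^6 m²
t = 37 weeks = 259 d
ΔV = Q × t = 8000 m³/d × 259 d = 2.072 × 10^6 m³
Δh = ΔV / (Sy × A) = 2.072 × 10^6 / (0.12 × 2.17 × 10^6) = 7.957 m

Δh ≈ 7.96 m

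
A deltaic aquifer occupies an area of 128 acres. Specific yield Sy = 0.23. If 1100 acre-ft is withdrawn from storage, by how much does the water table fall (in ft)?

Δh ≈ 37.4 ft

A = 128 acres = 5.18 × 10^5 m²
ΔV = 1100 acre-ft = 1.357 × 10^6 m³
Δh = ΔV / (Sy × A) = 1.357 × 10^6 m³ / (0.23 × 5.18 × 10^5 m²) = 11.39 m
Δh = 11.39 m = 37.36 ft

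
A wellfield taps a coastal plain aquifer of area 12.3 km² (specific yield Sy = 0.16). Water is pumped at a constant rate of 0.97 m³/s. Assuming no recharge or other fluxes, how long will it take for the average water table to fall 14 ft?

t ≈ 100 days

A = 12.3 km² = 1.23 × 10^7 m²
Δh = 14 ft = 4.267 m
ΔV = Sy × A × Δh = 0.16 × 1.23 × 10^7 × 4.267 = 8.398 × 10^6 m³
Q = 0.97 m³/s = 83810 m³/d
t = ΔV / Q = 8.398 × 10^6 m³ / 83810 m³/d = 100.2 d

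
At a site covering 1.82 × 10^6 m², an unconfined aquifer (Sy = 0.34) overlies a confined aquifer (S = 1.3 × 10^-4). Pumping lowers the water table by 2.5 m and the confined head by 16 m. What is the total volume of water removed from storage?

Unconfined: ΔV_u = Sy × A × Δh_u = 0.34 × 1.82 × 10^6 × 2.5 = 1.547 × 10^6 m³
Confined: ΔV_c = S × A × Δh_c = 1.3 × 10^-4 × 1.82 × 10^6 × 16 = 3786 m³
Total ΔV = 1.547 × 10^6 + 3786 = 1.551 × 10^6 m³

ΔV ≈ 1.55 × 10^6 m³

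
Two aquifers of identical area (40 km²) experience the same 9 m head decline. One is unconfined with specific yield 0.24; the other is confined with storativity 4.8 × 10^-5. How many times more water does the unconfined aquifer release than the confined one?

ΔV_u / ΔV_c ≈ 5000

A = 40 km² = 4 × 10^7 m²
Unconfined: ΔV_u = Sy × A × Δh = 0.24 × 4 × 10^7 × 9 = 8.64 × 10^7 m³
Confined: ΔV_c = S × A × Δh = 4.8 × 10^-5 × 4 × 10^7 × 9 = 17280 m³
Ratio = ΔV_u / ΔV_c = Sy / S = 0.24 / 4.8 × 10^-5 = 5000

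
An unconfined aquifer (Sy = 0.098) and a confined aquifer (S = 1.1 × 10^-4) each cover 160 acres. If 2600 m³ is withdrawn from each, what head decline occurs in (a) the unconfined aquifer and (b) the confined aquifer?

Δh_u ≈ 0.041 m; Δh_c ≈ 36.5 m

A = 160 acres = 6.475 × 10^5 m²
Unconfined: Δh_u = ΔV/(Sy·A) = 2600/(0.098 × 6.475 × 10^5) = 0.04097 m
Confined: Δh_c = ΔV/(S·A) = 2600/(1.1 × 10^-4 × 6.475 × 10^5) = 36.5 m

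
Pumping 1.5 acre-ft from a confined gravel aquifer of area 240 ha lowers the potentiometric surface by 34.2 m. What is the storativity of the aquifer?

A = 240 ha = 2.4 × 10^6 m²
ΔV = 1.5 acre-ft = 1850 m³
S = ΔV / (A × Δh) = 1850 m³ / (2.4 × 10^6 m² × 34.2 m) = 2.254 × 10^-5

S ≈ 2.3 × 10^-5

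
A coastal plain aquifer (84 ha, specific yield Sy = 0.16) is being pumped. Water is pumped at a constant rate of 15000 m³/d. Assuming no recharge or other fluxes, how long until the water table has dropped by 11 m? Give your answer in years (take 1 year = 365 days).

t ≈ 0.27 years

A = 84 ha = 8.4 × 10^5 m²
ΔV = Sy × A × Δh = 0.16 × 8.4 × 10^5 × 11 = 1.478 × 10^6 m³
t = ΔV / Q = 1.478 × 10^6 m³ / 15000 m³/d = 98.56 d
t = 98.56 d ≈ 0.27 years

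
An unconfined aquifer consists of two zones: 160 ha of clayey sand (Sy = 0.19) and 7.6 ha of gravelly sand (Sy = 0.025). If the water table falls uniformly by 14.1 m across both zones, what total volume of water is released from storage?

A₁ = 160 ha = 1.6 × 10^6 m²; A₂ = 7.6 ha = 76000 m²
ΔV₁ = 0.19 × 1.6 × 10^6 × 14.1 = 4.286 × 10^6 m³
ΔV₂ = 0.025 × 76000 × 14.1 = 26790 m³
ΔV = ΔV₁ + ΔV₂ = 4.313 × 10^6 m³

ΔV ≈ 4.31 × 10^6 m³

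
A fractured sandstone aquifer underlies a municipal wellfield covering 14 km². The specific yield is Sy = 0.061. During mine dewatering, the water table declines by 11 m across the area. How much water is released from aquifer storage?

ΔV ≈ 9.39 × 10^6 m³

A = 14 km² = 1.4 × 10^7 m²
ΔV = Sy × A × Δh = 0.061 × 1.4 × 10^7 m² × 11 m = 9.394 × 10^6 m³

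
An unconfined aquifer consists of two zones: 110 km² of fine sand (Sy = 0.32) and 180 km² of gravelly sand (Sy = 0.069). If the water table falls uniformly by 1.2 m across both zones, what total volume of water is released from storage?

A₁ = 110 km² = 1.1 × 10^8 m²; A₂ = 180 km² = 1.8 × 10^8 m²
ΔV₁ = 0.32 × 1.1 × 10^8 × 1.2 = 4.224 × 10^7 m³
ΔV₂ = 0.069 × 1.8 × 10^8 × 1.2 = 1.49 × 10^7 m³
ΔV = ΔV₁ + ΔV₂ = 5.714 × 10^7 m³

ΔV ≈ 5.71 × 10^7 m³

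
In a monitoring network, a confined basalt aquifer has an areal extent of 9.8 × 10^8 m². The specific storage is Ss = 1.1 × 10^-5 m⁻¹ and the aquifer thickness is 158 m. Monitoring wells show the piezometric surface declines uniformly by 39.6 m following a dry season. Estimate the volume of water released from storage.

ΔV ≈ 6.74 × 10^7 m³

S = Ss × b = 1.1 × 10^-5 m⁻¹ × 158 m = 1.738 × 10^-3
ΔV = S × A × Δh = 0.001738 × 9.8 × 10^8 m² × 39.6 m = 6.745 × 10^7 m³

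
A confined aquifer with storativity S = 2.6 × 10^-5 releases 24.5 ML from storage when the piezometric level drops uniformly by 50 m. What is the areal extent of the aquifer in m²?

A ≈ 1.88 × 10^7 m²

ΔV = 24.5 ML = 24500 m³
A = ΔV / (S × Δh) = 24500 / (2.6 × 10^-5 × 50) = 1.885 × 10^7 m²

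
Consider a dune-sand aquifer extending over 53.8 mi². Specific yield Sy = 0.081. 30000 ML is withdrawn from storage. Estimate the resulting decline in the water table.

Δh ≈ 2.66 m

A = 53.8 mi² = 1.393 × 10^8 m²
ΔV = 30000 ML = 3 × 10^7 m³
Δh = ΔV / (Sy × A) = 3 × 10^7 m³ / (0.081 × 1.393 × 10^8 m²) = 2.658 m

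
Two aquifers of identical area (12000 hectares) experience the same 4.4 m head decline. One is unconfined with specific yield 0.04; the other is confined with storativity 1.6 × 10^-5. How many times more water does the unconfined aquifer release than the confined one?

ΔV_u / ΔV_c ≈ 2500

A = 12000 hectares = 1.2 × 10^8 m²
Unconfined: ΔV_u = Sy × A × Δh = 0.04 × 1.2 × 10^8 × 4.4 = 2.112 × 10^7 m³
Confined: ΔV_c = S × A × Δh = 1.6 × 10^-5 × 1.2 × 10^8 × 4.4 = 8448 m³
Ratio = ΔV_u / ΔV_c = Sy / S = 0.04 / 1.6 × 10^-5 = 2500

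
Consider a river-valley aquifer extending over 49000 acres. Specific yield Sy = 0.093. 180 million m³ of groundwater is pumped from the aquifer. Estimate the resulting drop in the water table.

Δh ≈ 9.76 m

A = 49000 acres = 1.983 × 10^8 m²
ΔV = 180 million m³ = 1.8 × 10^8 m³
Δh = ΔV / (Sy × A) = 1.8 × 10^8 m³ / (0.093 × 1.983 × 10^8 m²) = 9.761 m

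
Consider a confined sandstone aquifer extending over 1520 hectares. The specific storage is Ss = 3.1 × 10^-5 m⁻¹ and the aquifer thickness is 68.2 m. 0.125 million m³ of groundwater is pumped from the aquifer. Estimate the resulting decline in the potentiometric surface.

S = Ss × b = 3.1 × 10^-5 m⁻¹ × 68.2 m = 2.114 × 10^-3
A = 1520 hectares = 1.52 × 10^7 m²
ΔV = 0.125 million m³ = 1.25 × 10^5 m³
Δh = ΔV / (S × A) = 1.25 × 10^5 m³ / (0.002114 × 1.52 × 10^7 m²) = 3.89 m

Δh ≈ 3.89 m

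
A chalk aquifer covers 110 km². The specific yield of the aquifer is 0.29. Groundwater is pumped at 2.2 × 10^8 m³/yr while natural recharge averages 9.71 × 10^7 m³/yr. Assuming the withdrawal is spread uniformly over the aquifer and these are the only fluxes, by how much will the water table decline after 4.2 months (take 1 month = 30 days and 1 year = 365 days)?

Δh ≈ 1.33 m

A = 110 km² = 1.1 × 10^8 m²
Net abstraction = 2.2 × 10^8 − 9.71 × 10^7 = 1.229 × 10^8 m³/yr
Q_net = 1.229 × 10^8 m³/yr = 3.367 × 10^5 m³/d
t = 4.2 months = 126 d
ΔV = Q × t = 3.367 × 10^5 m³/d × 126 d = 4.243 × 10^7 m³
Δh = ΔV / (Sy × A) = 4.243 × 10^7 / (0.29 × 1.1 × 10^8) = 1.33 m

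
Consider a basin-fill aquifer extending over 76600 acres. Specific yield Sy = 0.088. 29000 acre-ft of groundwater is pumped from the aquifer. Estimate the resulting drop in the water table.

Δh ≈ 1.31 m

A = 76600 acres = 3.1 × 10^8 m²
ΔV = 29000 acre-ft = 3.577 × 10^7 m³
Δh = ΔV / (Sy × A) = 3.577 × 10^7 m³ / (0.088 × 3.1 × 10^8 m²) = 1.311 m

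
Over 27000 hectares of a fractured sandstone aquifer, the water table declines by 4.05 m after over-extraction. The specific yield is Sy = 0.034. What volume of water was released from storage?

ΔV ≈ 3.72 × 10^7 m³

A = 27000 hectares = 2.7 × 10^8 m²
ΔV = Sy × A × Δh = 0.034 × 2.7 × 10^8 m² × 4.05 m = 3.718 × 10^7 m³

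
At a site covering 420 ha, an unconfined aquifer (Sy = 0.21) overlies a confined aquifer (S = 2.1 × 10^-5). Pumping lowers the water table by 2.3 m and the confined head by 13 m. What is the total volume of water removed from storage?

A = 420 ha = 4.2 × 10^6 m²
Unconfined: ΔV_u = Sy × A × Δh_u = 0.21 × 4.2 × 10^6 × 2.3 = 2.029 × 10^6 m³
Confined: ΔV_c = S × A × Δh_c = 2.1 × 10^-5 × 4.2 × 10^6 × 13 = 1147 m³
Total ΔV = 2.029 × 10^6 + 1147 = 2.03 × 10^6 m³

ΔV ≈ 2.03 × 10^6 m³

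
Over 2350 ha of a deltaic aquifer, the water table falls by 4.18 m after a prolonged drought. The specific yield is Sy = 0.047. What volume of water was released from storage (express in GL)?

ΔV ≈ 4.62 GL

A = 2350 ha = 2.35 × 10^7 m²
ΔV = Sy × A × Δh = 0.047 × 2.35 × 10^7 m² × 4.18 m = 4.617 × 10^6 m³
ΔV = 4.617 × 10^6 m³ = 4.617 GL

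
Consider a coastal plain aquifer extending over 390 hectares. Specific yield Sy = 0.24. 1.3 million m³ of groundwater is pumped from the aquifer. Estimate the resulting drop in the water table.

A = 390 hectares = 3.9 × 10^6 m²
ΔV = 1.3 million m³ = 1.3 × 10^6 m³
Δh = ΔV / (Sy × A) = 1.3 × 10^6 m³ / (0.24 × 3.9 × 10^6 m²) = 1.389 m

Δh ≈ 1.39 m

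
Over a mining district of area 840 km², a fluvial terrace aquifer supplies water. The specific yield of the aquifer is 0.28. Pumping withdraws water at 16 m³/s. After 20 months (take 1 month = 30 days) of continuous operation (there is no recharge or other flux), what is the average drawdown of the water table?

Δh ≈ 3.53 m

A = 840 km² = 8.4 × 10^8 m²
Q = 16 m³/s = 1.382 × 10^6 m³/d
t = 20 months = 600 d
ΔV = Q × t = 1.382 × 10^6 m³/d × 600 d = 8.294 × 10^8 m³
Δh = ΔV / (Sy × A) = 8.294 × 10^8 / (0.28 × 8.4 × 10^8) = 3.527 m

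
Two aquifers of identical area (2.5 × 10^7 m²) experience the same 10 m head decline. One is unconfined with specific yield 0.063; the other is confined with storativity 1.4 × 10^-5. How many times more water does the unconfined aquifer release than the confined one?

Unconfined: ΔV_u = Sy × A × Δh = 0.063 × 2.5 × 10^7 × 10 = 1.575 × 10^7 m³
Confined: ΔV_c = S × A × Δh = 1.4 × 10^-5 × 2.5 × 10^7 × 10 = 3500 m³
Ratio = ΔV_u / ΔV_c = Sy / S = 0.063 / 1.4 × 10^-5 = 4500

ΔV_u / ΔV_c ≈ 4500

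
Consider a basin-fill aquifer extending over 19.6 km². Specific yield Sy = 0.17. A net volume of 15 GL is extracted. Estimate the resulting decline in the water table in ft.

Δh ≈ 14.8 ft

A = 19.6 km² = 1.96 × 10^7 m²
ΔV = 15 GL = 1.5 × 10^7 m³
Δh = ΔV / (Sy × A) = 1.5 × 10^7 m³ / (0.17 × 1.96 × 10^7 m²) = 4.502 m
Δh = 4.502 m = 14.77 ft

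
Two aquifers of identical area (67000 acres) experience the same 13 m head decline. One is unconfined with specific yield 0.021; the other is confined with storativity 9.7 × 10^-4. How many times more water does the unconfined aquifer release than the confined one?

A = 67000 acres = 2.711 × 10^8 m²
Unconfined: ΔV_u = Sy × A × Δh = 0.021 × 2.711 × 10^8 × 13 = 7.402 × 10^7 m³
Confined: ΔV_c = S × A × Δh = 9.7 × 10^-4 × 2.711 × 10^8 × 13 = 3.419 × 10^6 m³
Ratio = ΔV_u / ΔV_c = Sy / S = 0.021 / 9.7 × 10^-4 = 21.65

ΔV_u / ΔV_c ≈ 21.6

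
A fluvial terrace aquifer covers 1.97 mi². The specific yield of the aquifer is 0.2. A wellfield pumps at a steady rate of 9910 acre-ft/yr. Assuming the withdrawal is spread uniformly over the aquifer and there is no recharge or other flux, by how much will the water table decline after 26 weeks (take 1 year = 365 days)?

Δh ≈ 5.97 m

A = 1.97 mi² = 5.102 × 10^6 m²
Q = 9910 acre-ft/yr = 33490 m³/d
t = 26 weeks = 182 d
ΔV = Q × t = 33490 m³/d × 182 d = 6.095 × 10^6 m³
Δh = ΔV / (Sy × A) = 6.095 × 10^6 / (0.2 × 5.102 × 10^6) = 5.973 m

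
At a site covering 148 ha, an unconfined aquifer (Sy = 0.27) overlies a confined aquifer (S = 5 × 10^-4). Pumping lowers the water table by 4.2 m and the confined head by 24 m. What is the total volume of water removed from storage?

A = 148 ha = 1.48 × 10^6 m²
Unconfined: ΔV_u = Sy × A × Δh_u = 0.27 × 1.48 × 10^6 × 4.2 = 1.678 × 10^6 m³
Confined: ΔV_c = S × A × Δh_c = 5 × 10^-4 × 1.48 × 10^6 × 24 = 17760 m³
Total ΔV = 1.678 × 10^6 + 17760 = 1.696 × 10^6 m³

ΔV ≈ 1.7 × 10^6 m³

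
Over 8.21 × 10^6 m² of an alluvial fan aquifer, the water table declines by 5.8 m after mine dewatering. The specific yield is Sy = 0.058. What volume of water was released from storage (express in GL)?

ΔV ≈ 2.76 GL

ΔV = Sy × A × Δh = 0.058 × 8.21 × 10^6 m² × 5.8 m = 2.762 × 10^6 m³
ΔV = 2.762 × 10^6 m³ = 2.762 GL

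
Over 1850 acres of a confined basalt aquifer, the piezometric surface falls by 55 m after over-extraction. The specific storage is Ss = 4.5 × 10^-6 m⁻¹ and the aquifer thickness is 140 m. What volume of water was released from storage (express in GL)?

ΔV ≈ 0.259 GL

S = Ss × b = 4.5 × 10^-6 m⁻¹ × 140 m = 6.3 × 10^-4
A = 1850 acres = 7.487 × 10^6 m²
ΔV = S × A × Δh = 6.3 × 10^-4 × 7.487 × 10^6 m² × 55 m = 2.594 × 10^5 m³
ΔV = 2.594 × 10^5 m³ = 0.2594 GL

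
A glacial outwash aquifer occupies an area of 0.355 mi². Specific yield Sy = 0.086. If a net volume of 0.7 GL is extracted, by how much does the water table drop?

Δh ≈ 8.85 m

A = 0.355 mi² = 9.194 × 10^5 m²
ΔV = 0.7 GL = 7 × 10^5 m³
Δh = ΔV / (Sy × A) = 7 × 10^5 m³ / (0.086 × 9.194 × 10^5 m²) = 8.853 m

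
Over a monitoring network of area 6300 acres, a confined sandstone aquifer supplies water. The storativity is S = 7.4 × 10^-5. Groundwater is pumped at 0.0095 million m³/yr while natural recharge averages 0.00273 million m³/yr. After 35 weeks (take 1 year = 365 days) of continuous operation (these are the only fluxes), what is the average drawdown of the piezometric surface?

A = 6300 acres = 2.55 × 10^7 m²
Net abstraction = 0.0095 − 0.00273 = 0.00677 million m³/yr
Q_net = 0.00677 million m³/yr = 18.55 m³/d
t = 35 weeks = 245 d
ΔV = Q × t = 18.55 m³/d × 245 d = 4544 m³
Δh = ΔV / (S × A) = 4544 / (7.4 × 10^-5 × 2.55 × 10^7) = 2.409 m

Δh ≈ 2.41 m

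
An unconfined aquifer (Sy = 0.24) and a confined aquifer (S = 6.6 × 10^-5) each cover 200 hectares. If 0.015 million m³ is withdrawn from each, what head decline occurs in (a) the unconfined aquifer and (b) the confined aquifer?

A = 200 hectares = 2 × 10^6 m²
ΔV = 0.015 million m³ = 15000 m³
Unconfined: Δh_u = ΔV/(Sy·A) = 15000/(0.24 × 2 × 10^6) = 0.03125 m
Confined: Δh_c = ΔV/(S·A) = 15000/(6.6 × 10^-5 × 2 × 10^6) = 113.6 m

Δh_u ≈ 0.0312 m; Δh_c ≈ 114 m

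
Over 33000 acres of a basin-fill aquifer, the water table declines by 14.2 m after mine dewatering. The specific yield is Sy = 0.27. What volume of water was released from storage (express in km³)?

ΔV ≈ 0.512 km³

A = 33000 acres = 1.335 × 10^8 m²
ΔV = Sy × A × Δh = 0.27 × 1.335 × 10^8 m² × 14.2 m = 5.12 × 10^8 m³
ΔV = 5.12 × 10^8 m³ = 0.512 km³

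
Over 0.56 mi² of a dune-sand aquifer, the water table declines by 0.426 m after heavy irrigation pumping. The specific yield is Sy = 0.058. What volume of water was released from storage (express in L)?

ΔV ≈ 3.58 × 10^7 L

A = 0.56 mi² = 1.45 × 10^6 m²
ΔV = Sy × A × Δh = 0.058 × 1.45 × 10^6 m² × 0.426 m = 35840 m³
ΔV = 35840 m³ = 3.584 × 10^7 L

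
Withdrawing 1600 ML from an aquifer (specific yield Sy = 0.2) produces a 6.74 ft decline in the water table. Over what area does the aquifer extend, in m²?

Δh = 6.74 ft = 2.054 m
ΔV = 1600 ML = 1.6 × 10^6 m³
A = ΔV / (Sy × Δh) = 1.6 × 10^6 / (0.2 × 2.054) = 3.894 × 10^6 m²

A ≈ 3.89 × 10^6 m²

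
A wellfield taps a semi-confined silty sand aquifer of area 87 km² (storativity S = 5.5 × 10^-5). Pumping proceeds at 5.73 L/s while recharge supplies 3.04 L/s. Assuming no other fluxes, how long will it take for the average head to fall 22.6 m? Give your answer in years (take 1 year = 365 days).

A = 87 km² = 8.7 × 10^7 m²
ΔV = S × A × Δh = 5.5 × 10^-5 × 8.7 × 10^7 × 22.6 = 1.081 × 10^5 m³
Net withdrawal = 5.73 − 3.04 = 2.69 L/s = 232.4 m³/d
t = ΔV / Q = 1.081 × 10^5 m³ / 232.4 m³/d = 465.3 d
t = 465.3 d ≈ 1.275 years

t ≈ 1.27 years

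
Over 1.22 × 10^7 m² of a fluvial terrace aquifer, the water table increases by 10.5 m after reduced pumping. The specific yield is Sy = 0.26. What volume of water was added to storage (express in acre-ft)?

ΔV = Sy × A × Δh = 0.26 × 1.22 × 10^7 m² × 10.5 m = 3.331 × 10^7 m³
ΔV = 3.331 × 10^7 m³ = 27000 acre-ft

ΔV ≈ 27000 acre-ft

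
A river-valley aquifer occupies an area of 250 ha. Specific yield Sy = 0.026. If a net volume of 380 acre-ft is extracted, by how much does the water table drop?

Δh ≈ 7.21 m

A = 250 ha = 2.5 × 10^6 m²
ΔV = 380 acre-ft = 4.687 × 10^5 m³
Δh = ΔV / (Sy × A) = 4.687 × 10^5 m³ / (0.026 × 2.5 × 10^6 m²) = 7.211 m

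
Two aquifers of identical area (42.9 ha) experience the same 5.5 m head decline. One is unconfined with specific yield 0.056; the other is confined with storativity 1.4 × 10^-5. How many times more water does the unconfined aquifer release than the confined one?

A = 42.9 ha = 4.29 × 10^5 m²
Unconfined: ΔV_u = Sy × A × Δh = 0.056 × 4.29 × 10^5 × 5.5 = 1.321 × 10^5 m³
Confined: ΔV_c = S × A × Δh = 1.4 × 10^-5 × 4.29 × 10^5 × 5.5 = 33.03 m³
Ratio = ΔV_u / ΔV_c = Sy / S = 0.056 / 1.4 × 10^-5 = 4000

ΔV_u / ΔV_c ≈ 4000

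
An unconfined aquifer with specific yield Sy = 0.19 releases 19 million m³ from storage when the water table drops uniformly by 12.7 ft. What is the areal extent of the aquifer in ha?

A ≈ 2580 ha

Δh = 12.7 ft = 3.871 m
ΔV = 19 million m³ = 1.9 × 10^7 m³
A = ΔV / (Sy × Δh) = 1.9 × 10^7 / (0.19 × 3.871) = 2.583 × 10^7 m²
A = 2.583 × 10^7 m² = 2583 ha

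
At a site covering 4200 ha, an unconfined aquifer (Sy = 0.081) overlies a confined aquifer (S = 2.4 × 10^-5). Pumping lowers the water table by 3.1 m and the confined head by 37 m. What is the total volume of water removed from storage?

ΔV ≈ 1.06 × 10^7 m³

A = 4200 ha = 4.2 × 10^7 m²
Unconfined: ΔV_u = Sy × A × Δh_u = 0.081 × 4.2 × 10^7 × 3.1 = 1.055 × 10^7 m³
Confined: ΔV_c = S × A × Δh_c = 2.4 × 10^-5 × 4.2 × 10^7 × 37 = 37300 m³
Total ΔV = 1.055 × 10^7 + 37300 = 1.058 × 10^7 m³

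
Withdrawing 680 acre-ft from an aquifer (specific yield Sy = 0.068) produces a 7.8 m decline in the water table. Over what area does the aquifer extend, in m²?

A ≈ 1.58 × 10^6 m²

ΔV = 680 acre-ft = 8.388 × 10^5 m³
A = ΔV / (Sy × Δh) = 8.388 × 10^5 / (0.068 × 7.8) = 1.581 × 10^6 m²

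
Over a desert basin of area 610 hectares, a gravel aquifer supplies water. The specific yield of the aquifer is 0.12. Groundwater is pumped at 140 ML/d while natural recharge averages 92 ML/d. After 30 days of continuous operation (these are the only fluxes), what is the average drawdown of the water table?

A = 610 hectares = 6.1 × 10^6 m²
Net abstraction = 140 − 92 = 48 ML/d
Q_net = 48 ML/d = 48000 m³/d
ΔV = Q × t = 48000 m³/d × 30 d = 1.44 × 10^6 m³
Δh = ΔV / (Sy × A) = 1.44 × 10^6 / (0.12 × 6.1 × 10^6) = 1.967 m

Δh ≈ 1.97 m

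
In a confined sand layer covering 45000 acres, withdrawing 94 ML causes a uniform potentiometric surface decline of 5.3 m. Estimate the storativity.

A = 45000 acres = 1.821 × 10^8 m²
ΔV = 94 ML = 94000 m³
S = ΔV / (A × Δh) = 94000 m³ / (1.821 × 10^8 m² × 5.3 m) = 9.739 × 10^-5

S ≈ 9.7 × 10^-5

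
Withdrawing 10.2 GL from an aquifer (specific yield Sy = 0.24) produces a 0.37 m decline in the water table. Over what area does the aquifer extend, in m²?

A ≈ 1.15 × 10^8 m²

ΔV = 10.2 GL = 1.02 × 10^7 m³
A = ΔV / (Sy × Δh) = 1.02 × 10^7 / (0.24 × 0.37) = 1.149 × 10^8 m²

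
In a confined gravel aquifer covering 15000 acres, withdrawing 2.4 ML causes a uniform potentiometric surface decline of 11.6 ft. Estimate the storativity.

A = 15000 acres = 6.07 × 10^7 m²
Δh = 11.6 ft = 3.536 m
ΔV = 2.4 ML = 2400 m³
S = ΔV / (A × Δh) = 2400 m³ / (6.07 × 10^7 m² × 3.536 m) = 1.118 × 10^-5

S ≈ 1.1 × 10^-5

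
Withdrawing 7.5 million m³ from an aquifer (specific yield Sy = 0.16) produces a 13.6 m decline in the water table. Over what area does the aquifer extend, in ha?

ΔV = 7.5 million m³ = 7.5 × 10^6 m³
A = ΔV / (Sy × Δh) = 7.5 × 10^6 / (0.16 × 13.6) = 3.447 × 10^6 m²
A = 3.447 × 10^6 m² = 344.7 ha

A ≈ 345 ha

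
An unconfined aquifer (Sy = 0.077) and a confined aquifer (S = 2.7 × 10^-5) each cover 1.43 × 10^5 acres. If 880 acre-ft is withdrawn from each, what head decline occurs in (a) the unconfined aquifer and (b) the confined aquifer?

A = 1.43 × 10^5 acres = 5.787 × 10^8 m²
ΔV = 880 acre-ft = 1.085 × 10^6 m³
Unconfined: Δh_u = ΔV/(Sy·A) = 1.085 × 10^6/(0.077 × 5.787 × 10^8) = 0.02436 m
Confined: Δh_c = ΔV/(S·A) = 1.085 × 10^6/(2.7 × 10^-5 × 5.787 × 10^8) = 69.47 m

Δh_u ≈ 0.0244 m; Δh_c ≈ 69.5 m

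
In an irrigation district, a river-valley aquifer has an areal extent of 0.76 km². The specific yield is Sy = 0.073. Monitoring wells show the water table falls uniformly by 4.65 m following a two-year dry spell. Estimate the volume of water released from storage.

A = 0.76 km² = 7.6 × 10^5 m²
ΔV = Sy × A × Δh = 0.073 × 7.6 × 10^5 m² × 4.65 m = 2.58 × 10^5 m³

ΔV ≈ 2.58 × 10^5 m³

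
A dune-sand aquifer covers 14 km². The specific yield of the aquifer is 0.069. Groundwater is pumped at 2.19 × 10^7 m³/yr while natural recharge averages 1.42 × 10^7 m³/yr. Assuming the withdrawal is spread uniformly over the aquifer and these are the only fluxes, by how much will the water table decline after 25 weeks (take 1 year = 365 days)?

Δh ≈ 3.82 m

A = 14 km² = 1.4 × 10^7 m²
Net abstraction = 2.19 × 10^7 − 1.42 × 10^7 = 7.7 × 10^6 m³/yr
Q_net = 7.7 × 10^6 m³/yr = 21100 m³/d
t = 25 weeks = 175 d
ΔV = Q × t = 21100 m³/d × 175 d = 3.692 × 10^6 m³
Δh = ΔV / (Sy × A) = 3.692 × 10^6 / (0.069 × 1.4 × 10^7) = 3.822 m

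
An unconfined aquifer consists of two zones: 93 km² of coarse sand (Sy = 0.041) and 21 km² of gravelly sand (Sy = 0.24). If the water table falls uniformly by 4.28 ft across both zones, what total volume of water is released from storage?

ΔV ≈ 1.15 × 10^7 m³

A₁ = 93 km² = 9.3 × 10^7 m²; A₂ = 21 km² = 2.1 × 10^7 m²
Δh = 4.28 ft = 1.305 m
ΔV₁ = 0.041 × 9.3 × 10^7 × 1.305 = 4.974 × 10^6 m³
ΔV₂ = 0.24 × 2.1 × 10^7 × 1.305 = 6.575 × 10^6 m³
ΔV = ΔV₁ + ΔV₂ = 1.155 × 10^7 m³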